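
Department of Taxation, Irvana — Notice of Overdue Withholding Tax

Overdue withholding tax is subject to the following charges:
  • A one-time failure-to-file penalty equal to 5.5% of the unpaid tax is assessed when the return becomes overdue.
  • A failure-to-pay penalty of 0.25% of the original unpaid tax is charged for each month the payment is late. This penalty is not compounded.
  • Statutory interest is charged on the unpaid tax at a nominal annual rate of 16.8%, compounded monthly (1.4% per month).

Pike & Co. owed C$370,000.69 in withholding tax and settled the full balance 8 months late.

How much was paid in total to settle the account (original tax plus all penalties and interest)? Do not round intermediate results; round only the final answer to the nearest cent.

C$441,279.24

Failure-to-file penalty: 5.5% × C$370,000.69 = C$20,350.04…
Failure-to-pay penalty: 8 × 0.25% × C$370,000.69 = C$7,400.01…
Interest: C$370,000.69 × ((1 + 0.014)^8 − 1) = C$370,000.69 × 0.1176444… = C$43,528.5031…
Total = C$370,000.69 + C$27,750.0518… + C$43,528.5031… = C$441,279.24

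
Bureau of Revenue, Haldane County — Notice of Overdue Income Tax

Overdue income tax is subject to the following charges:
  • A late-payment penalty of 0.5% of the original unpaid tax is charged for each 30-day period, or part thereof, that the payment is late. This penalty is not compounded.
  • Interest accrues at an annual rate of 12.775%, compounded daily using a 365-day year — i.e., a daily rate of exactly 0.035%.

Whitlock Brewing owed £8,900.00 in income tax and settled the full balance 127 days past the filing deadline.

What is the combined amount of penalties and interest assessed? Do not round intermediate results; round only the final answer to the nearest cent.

Penalty periods: ⌈127/30⌉ = 5; penalty = 5 × 0.5% × £8,900.00 = £222.50
Interest: £8,900.00 × ((1 + 0.00035)^127 − 1) = £8,900.00 × 0.04544457… = £404.4567…
Penalties + interest = £222.5000 + £404.4567… = £626.96

£626.96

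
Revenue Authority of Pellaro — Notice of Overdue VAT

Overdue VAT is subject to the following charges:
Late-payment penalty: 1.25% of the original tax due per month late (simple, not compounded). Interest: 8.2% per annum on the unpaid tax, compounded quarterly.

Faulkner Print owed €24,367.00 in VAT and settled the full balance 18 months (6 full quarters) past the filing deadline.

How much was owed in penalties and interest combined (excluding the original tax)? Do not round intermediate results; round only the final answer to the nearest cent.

€8,637.58

Late-payment penalty: 18 × 1.25% × €24,367.00 = €5,482.58…
Interest (8.2%/yr ÷ 4 = 2.05%/quarter): €24,367.00 × ((1 + 0.0205)^6 − 1) = €3,155.0081…
Penalties + interest = €5,482.5750 + €3,155.0081… = €8,637.58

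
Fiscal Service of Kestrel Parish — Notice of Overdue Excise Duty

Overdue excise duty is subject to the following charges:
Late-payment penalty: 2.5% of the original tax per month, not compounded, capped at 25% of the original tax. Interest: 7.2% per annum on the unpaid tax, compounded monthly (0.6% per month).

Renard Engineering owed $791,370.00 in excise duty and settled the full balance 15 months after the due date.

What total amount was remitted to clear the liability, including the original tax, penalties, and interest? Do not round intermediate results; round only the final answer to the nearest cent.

$1,063,506.37

Penalty (uncapped): 15 × 2.5% × $791,370.00 = $296,763.75; cap = 25% × $791,370.00 = $197,842.50 → penalty = $197,842.50
Interest: $791,370.00 × ((1 + 0.006)^15 − 1) = $791,370.00 × 0.0938801… = $74,293.8731…
Total = $791,370.00 + $197,842.5000 + $74,293.8731… = $1,063,506.37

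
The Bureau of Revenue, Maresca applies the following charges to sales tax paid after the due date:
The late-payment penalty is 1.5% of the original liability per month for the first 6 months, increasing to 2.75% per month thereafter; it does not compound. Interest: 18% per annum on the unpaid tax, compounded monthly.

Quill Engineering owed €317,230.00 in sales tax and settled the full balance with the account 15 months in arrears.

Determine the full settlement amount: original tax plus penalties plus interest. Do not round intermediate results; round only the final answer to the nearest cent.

€503,676.24

Penalty, months 1–6: 6 × 1.5% × €317,230.00 = €28,550.70
Penalty, months 7–15: 9 × 2.75% × €317,230.00 = €78,514.43…
Interest (18%/yr ÷ 12 = 1.5%/month): €317,230.00 × ((1 + 0.015)^15 − 1) = €79,381.1185…
Total = €317,230.00 + €107,065.1250 + €79,381.1185… = €503,676.24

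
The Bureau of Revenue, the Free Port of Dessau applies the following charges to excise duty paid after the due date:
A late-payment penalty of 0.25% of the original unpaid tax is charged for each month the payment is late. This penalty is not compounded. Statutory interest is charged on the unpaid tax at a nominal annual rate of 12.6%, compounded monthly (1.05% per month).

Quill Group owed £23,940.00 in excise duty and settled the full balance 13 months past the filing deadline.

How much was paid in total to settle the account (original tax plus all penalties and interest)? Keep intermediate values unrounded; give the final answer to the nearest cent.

£28,199.87

Late-payment penalty: 13 × 0.25% × £23,940.00 = £778.05
Interest: £23,940.00 × ((1 + 0.0105)^13 − 1) = £23,940.00 × 0.1454394… = £3,481.8202…
Total = £23,940.00 + £778.0500 + £3,481.8202… = £28,199.87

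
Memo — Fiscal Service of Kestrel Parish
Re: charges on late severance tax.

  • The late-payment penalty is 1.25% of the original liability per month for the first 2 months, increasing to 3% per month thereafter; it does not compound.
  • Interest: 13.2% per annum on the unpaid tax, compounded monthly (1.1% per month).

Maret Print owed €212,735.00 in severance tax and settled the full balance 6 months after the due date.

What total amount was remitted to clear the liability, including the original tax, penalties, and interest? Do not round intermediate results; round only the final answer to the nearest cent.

€258,013.91

Penalty, months 1–2: 2 × 1.25% × €212,735.00 = €5,318.38…
Penalty, months 3–6: 4 × 3% × €212,735.00 = €25,528.20
Interest: €212,735.00 × ((1 + 0.011)^6 − 1) = €212,735.00 × 0.0678418… = €14,432.3340…
Total = €212,735.00 + €30,846.5750 + €14,432.3340… = €258,013.91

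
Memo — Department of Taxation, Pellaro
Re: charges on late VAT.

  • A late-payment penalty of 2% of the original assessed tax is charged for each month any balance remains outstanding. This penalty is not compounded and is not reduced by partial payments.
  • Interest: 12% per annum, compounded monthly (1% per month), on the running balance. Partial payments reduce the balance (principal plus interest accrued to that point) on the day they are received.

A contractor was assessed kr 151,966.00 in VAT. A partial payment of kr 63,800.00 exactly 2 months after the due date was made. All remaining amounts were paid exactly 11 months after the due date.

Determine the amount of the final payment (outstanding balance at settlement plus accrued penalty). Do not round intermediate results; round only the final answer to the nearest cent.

Balance at month 2: kr 151,966.0000 × (1 + 0.01)^2 = kr 155,020.5166
After kr 63,800.00 payment: kr 155,020.5166 − kr 63,800.00 = kr 91,220.5166
Balance at month 11: kr 91,220.5166 × (1 + 0.01)^9 = kr 99,766.5356…
Penalty: 11 × 2% × kr 151,966.00 = kr 33,432.52
Final settlement = outstanding balance + penalty = kr 99,766.5356… + kr 33,432.52 = kr 133,199.06

kr 133,199.06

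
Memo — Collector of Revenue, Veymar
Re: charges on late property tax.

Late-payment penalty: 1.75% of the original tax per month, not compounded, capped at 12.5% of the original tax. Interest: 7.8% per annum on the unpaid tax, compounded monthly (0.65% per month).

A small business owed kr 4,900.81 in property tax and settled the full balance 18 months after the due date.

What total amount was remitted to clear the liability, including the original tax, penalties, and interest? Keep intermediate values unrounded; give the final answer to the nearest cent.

Penalty (uncapped): 18 × 1.75% × kr 4,900.81 = kr 1,543.76…; cap = 12.5% × kr 4,900.81 = kr 612.60… → penalty = kr 612.60…
Interest: kr 4,900.81 × ((1 + 0.0065)^18 − 1) = kr 4,900.81 × 0.1236939… = kr 606.2003…
Total = kr 4,900.81 + kr 612.6013… + kr 606.2003… = kr 6,119.61

kr 6,119.61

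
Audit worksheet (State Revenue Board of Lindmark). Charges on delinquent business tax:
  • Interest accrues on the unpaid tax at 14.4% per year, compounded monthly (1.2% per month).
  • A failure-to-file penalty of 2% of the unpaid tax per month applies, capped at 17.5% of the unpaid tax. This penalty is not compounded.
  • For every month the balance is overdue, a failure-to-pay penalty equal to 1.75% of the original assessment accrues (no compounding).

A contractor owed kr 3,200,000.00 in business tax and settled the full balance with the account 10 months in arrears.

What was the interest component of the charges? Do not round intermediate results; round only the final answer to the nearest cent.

kr 405,413.69

Interest: kr 3,200,000.00 × ((1 + 0.012)^10 − 1) = kr 3,200,000.00 × 0.1266918… = kr 405,413.6893…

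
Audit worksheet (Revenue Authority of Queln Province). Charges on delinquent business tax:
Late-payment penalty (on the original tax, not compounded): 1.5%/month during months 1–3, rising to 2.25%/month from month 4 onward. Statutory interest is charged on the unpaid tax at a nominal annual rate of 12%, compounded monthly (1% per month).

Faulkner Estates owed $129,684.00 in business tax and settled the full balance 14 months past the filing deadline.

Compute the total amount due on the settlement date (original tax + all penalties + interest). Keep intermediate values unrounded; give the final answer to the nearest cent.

Penalty, months 1–3: 3 × 1.5% × $129,684.00 = $5,835.78
Penalty, months 4–14: 11 × 2.25% × $129,684.00 = $32,096.79
Interest: $129,684.00 × ((1 + 0.01)^14 − 1) = $129,684.00 × 0.1494742… = $19,384.4139…
Total = $129,684.00 + $37,932.5700 + $19,384.4139… = $187,000.98

$187,000.98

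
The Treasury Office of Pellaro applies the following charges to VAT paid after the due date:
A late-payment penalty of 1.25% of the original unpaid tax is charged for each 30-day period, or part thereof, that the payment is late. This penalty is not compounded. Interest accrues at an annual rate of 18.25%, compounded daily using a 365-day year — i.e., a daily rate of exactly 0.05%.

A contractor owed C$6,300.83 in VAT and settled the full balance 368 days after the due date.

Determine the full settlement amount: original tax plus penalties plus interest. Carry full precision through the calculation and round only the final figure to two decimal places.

Penalty periods: ⌈368/30⌉ = 13; penalty = 13 × 1.25% × C$6,300.83 = C$1,023.88…
Interest: C$6,300.83 × ((1 + 0.0005)^368 − 1) = C$6,300.83 × 0.20196055… = C$1,272.5191…
Total = C$6,300.83 + C$1,023.8849… + C$1,272.5191… = C$8,597.23

C$8,597.23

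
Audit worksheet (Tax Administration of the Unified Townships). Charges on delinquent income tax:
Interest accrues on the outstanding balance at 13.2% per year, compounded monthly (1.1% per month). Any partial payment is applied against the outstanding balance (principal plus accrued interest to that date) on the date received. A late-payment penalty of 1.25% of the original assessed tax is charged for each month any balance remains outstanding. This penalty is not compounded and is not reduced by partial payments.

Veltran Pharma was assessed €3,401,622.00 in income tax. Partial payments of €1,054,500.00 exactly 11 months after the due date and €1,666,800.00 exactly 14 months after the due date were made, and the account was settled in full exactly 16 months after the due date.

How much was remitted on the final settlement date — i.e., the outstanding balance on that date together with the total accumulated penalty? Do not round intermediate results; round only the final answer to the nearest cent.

Balance at month 11: €3,401,622.0000 × (1 + 0.011)^11 = €3,836,619.7946…
After €1,054,500.00 payment: €3,836,619.7946… − €1,054,500.00 = €2,782,119.7946…
Balance at month 14: €2,782,119.7946… × (1 + 0.011)^3 = €2,874,943.3603…
After €1,666,800.00 payment: €2,874,943.3603… − €1,666,800.00 = €1,208,143.3603…
Balance at month 16: €1,208,143.3603… × (1 + 0.011)^2 = €1,234,868.6996…
Penalty: 16 × 1.25% × €3,401,622.00 = €680,324.40
Final settlement = outstanding balance + penalty = €1,234,868.6996… + €680,324.40 = €1,915,193.10

€1,915,193.10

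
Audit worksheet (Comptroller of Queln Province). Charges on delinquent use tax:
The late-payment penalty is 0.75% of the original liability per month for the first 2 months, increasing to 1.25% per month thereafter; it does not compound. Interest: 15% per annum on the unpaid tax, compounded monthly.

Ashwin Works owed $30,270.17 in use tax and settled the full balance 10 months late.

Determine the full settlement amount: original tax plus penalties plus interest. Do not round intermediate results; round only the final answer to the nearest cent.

$37,755.10

Penalty, months 1–2: 2 × 0.75% × $30,270.17 = $454.05…
Penalty, months 3–10: 8 × 1.25% × $30,270.17 = $3,027.02…
Interest (15%/yr ÷ 12 = 1.25%/month): $30,270.17 × ((1 + 0.0125)^10 − 1) = $4,003.8605…
Total = $30,270.17 + $3,481.0696… + $4,003.8605… = $37,755.10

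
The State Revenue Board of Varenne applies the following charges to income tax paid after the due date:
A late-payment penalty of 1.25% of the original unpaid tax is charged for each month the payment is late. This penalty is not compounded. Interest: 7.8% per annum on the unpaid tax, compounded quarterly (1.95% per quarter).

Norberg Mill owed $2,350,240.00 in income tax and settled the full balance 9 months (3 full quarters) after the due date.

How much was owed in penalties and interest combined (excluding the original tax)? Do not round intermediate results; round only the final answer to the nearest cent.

Late-payment penalty = 1.25% × $2,350,240.00 × 9 mo = $264,402.00
Interest: $2,350,240.00 × ((1 + 0.0195)^3 − 1) = $2,350,240.00 × 0.0596482… = $140,187.5030…
Penalties + interest = $264,402.0000 + $140,187.5030… = $404,589.50

$404,589.50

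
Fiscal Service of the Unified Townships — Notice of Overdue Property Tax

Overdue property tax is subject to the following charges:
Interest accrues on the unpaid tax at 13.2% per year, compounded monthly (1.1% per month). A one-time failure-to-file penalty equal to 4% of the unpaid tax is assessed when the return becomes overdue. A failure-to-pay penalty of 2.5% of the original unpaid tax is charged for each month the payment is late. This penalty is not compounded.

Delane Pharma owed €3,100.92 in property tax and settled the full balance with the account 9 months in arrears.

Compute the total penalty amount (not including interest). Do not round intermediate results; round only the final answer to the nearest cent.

€821.74

Failure-to-file penalty: 4% × €3,100.92 = €124.04…
Failure-to-pay penalty = 2.5% × €3,100.92 × 9 mo = €697.71…
Total penalty = €124.04… + €697.71… = €821.74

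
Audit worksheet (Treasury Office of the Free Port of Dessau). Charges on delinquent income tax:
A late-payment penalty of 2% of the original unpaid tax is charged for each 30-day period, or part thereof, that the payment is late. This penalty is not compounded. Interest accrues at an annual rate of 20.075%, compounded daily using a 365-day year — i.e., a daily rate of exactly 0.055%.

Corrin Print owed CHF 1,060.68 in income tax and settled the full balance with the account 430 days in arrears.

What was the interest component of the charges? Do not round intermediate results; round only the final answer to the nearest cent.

Interest: CHF 1,060.68 × ((1 + 0.00055)^430 − 1) = CHF 1,060.68 × 0.26672520… = CHF 282.9101…

CHF 282.91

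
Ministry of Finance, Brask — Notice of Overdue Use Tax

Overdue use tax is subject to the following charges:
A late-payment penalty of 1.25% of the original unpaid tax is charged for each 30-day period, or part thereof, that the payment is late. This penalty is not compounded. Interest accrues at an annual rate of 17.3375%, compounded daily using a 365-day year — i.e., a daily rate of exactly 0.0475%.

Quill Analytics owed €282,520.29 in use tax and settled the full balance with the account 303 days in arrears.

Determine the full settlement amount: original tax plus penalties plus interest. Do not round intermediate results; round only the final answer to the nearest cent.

Penalty periods: ⌈303/30⌉ = 11; penalty = 11 × 1.25% × €282,520.29 = €38,846.54…
Interest: €282,520.29 × ((1 + 0.000475)^303 − 1) = €282,520.29 × 0.15475804… = €43,722.2850…
Total = €282,520.29 + €38,846.5399… + €43,722.2850… = €365,089.11

€365,089.11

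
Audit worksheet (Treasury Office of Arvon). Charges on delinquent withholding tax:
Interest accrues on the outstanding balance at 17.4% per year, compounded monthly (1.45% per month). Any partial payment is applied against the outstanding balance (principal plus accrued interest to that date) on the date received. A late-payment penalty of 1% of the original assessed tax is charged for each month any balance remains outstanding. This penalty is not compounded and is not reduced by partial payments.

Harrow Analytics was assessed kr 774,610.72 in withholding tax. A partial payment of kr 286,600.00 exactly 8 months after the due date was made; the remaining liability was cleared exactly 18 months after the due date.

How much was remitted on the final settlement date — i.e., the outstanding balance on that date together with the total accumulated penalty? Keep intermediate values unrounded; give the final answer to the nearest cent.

Balance at month 8: kr 774,610.7200 × (1 + 0.0145)^8 = kr 869,160.3656…
After kr 286,600.00 payment: kr 869,160.3656… − kr 286,600.00 = kr 582,560.3656…
Balance at month 18: kr 582,560.3656… × (1 + 0.0145)^10 = kr 672,761.9921…
Penalty: 18 × 1% × kr 774,610.72 = kr 139,429.93…
Final settlement = outstanding balance + penalty = kr 672,761.9921… + kr 139,429.93… = kr 812,191.92

kr 812,191.92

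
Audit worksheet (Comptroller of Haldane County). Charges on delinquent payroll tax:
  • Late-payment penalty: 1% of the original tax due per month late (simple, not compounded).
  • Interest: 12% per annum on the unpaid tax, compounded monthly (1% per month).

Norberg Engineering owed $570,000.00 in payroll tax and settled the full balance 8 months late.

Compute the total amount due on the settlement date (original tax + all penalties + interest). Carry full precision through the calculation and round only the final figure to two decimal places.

Late-payment penalty = 1% × $570,000.00 × 8 mo = $45,600.00
Interest: $570,000.00 × ((1 + 0.01)^8 − 1) = $570,000.00 × 0.0828567… = $47,228.3222…
Total = $570,000.00 + $45,600.0000 + $47,228.3222… = $662,828.32

$662,828.32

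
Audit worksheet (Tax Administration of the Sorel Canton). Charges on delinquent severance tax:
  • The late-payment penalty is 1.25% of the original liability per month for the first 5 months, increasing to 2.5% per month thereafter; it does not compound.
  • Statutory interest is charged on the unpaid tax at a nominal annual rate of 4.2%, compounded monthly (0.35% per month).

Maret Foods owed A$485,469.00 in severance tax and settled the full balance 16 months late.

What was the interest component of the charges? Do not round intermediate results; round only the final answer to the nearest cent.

A$27,911.69

Interest: A$485,469.00 × ((1 + 0.0035)^16 − 1) = A$485,469.00 × 0.0574943… = A$27,911.6932…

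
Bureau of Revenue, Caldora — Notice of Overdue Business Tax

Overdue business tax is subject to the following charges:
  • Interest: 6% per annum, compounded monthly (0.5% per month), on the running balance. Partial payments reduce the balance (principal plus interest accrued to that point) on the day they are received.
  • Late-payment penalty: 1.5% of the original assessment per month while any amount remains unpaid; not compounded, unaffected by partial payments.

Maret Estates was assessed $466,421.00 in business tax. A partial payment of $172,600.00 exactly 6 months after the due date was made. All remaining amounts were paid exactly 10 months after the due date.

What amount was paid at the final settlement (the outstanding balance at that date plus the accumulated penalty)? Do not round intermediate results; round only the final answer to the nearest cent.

Balance at month 6: $466,421.0000 × (1 + 0.005)^6 = $480,589.7083…
After $172,600.00 payment: $480,589.7083… − $172,600.00 = $307,989.7083…
Balance at month 10: $307,989.7083… × (1 + 0.005)^4 = $314,195.8551…
Penalty: 10 × 1.5% × $466,421.00 = $69,963.15
Final settlement = outstanding balance + penalty = $314,195.8551… + $69,963.15 = $384,159.01

$384,159.01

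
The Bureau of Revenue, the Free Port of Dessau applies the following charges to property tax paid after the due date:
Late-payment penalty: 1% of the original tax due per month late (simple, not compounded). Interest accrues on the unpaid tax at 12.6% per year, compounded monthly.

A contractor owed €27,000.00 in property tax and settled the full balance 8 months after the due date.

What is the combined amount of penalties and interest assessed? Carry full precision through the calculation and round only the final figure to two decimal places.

Late-payment penalty: 8 × 1% × €27,000.00 = €2,160.00
Interest (12.6%/yr ÷ 12 = 1.05%/month): €27,000.00 × ((1 + 0.0105)^8 − 1) = €2,353.1225…
Penalties + interest = €2,160.0000 + €2,353.1225… = €4,513.12

€4,513.12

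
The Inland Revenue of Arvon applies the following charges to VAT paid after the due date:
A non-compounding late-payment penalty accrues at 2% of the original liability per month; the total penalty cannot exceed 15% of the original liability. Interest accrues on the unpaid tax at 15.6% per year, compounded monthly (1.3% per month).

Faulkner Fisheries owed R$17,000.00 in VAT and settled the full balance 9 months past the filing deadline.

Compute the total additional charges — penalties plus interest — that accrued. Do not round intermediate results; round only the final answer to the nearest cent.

Penalty (uncapped): 9 × 2% × R$17,000.00 = R$3,060.00; cap = 15% × R$17,000.00 = R$2,550.00 → penalty = R$2,550.00
Interest: R$17,000.00 × ((1 + 0.013)^9 − 1) = R$17,000.00 × 0.1232722… = R$2,095.6273…
Penalties + interest = R$2,550.0000 + R$2,095.6273… = R$4,645.63

R$4,645.63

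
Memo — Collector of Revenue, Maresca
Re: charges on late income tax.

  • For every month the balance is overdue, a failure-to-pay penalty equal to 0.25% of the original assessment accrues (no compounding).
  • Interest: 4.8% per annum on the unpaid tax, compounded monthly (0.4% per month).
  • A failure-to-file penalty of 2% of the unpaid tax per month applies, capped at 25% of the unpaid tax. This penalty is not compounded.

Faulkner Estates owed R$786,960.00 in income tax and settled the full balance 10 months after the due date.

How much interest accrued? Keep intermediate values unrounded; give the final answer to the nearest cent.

R$32,051.10

Interest: R$786,960.00 × ((1 + 0.004)^10 − 1) = R$786,960.00 × 0.0407277… = R$32,051.0976…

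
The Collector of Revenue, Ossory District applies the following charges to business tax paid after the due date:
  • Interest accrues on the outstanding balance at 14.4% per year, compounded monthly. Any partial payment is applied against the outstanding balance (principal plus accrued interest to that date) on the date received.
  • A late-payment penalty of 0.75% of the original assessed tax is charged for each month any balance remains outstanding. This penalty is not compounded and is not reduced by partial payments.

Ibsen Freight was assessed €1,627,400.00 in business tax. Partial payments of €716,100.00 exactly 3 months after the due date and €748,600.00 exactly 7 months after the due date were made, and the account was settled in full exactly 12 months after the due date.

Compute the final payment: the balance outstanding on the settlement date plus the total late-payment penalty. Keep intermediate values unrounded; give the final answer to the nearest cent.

€432,450.21

Monthly rate = 14.4% ÷ 12 = 1.2%
Balance at month 3: €1,627,400.0000 × (1 + 0.012)^3 = €1,686,692.2489…
After €716,100.00 payment: €1,686,692.2489… − €716,100.00 = €970,592.2489…
Balance at month 7: €970,592.2489… × (1 + 0.012)^4 = €1,018,025.9975…
After €748,600.00 payment: €1,018,025.9975… − €748,600.00 = €269,425.9975…
Balance at month 12: €269,425.9975… × (1 + 0.012)^5 = €285,984.2144…
Penalty: 12 × 0.75% × €1,627,400.00 = €146,466.00
Final settlement = outstanding balance + penalty = €285,984.2144… + €146,466.00 = €432,450.21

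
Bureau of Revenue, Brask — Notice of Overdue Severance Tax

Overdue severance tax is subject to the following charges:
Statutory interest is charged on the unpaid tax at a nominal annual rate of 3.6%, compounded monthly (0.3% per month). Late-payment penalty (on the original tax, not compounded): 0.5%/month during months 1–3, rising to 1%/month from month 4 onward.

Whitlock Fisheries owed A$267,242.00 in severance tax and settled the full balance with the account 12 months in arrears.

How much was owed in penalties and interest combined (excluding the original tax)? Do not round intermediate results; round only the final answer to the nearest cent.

Penalty, months 1–3: 3 × 0.5% × A$267,242.00 = A$4,008.63
Penalty, months 4–12: 9 × 1% × A$267,242.00 = A$24,051.78
Interest: A$267,242.00 × ((1 + 0.003)^12 − 1) = A$267,242.00 × 0.0366000… = A$9,781.0519…
Penalties + interest = A$28,060.4100 + A$9,781.0519… = A$37,841.46

A$37,841.46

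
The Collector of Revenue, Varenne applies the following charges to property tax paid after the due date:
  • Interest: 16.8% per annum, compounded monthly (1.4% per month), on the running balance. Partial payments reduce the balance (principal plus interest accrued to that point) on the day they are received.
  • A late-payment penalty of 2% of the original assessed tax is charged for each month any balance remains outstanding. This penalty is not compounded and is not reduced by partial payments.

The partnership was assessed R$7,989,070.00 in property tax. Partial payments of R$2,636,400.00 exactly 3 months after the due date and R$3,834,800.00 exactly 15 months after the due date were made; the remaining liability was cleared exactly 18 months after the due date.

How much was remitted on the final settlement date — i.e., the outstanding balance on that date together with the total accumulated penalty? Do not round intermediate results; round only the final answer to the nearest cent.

R$5,890,960.23

Balance at month 3: R$7,989,070.0000 × (1 + 0.014)^3 = R$8,329,330.4352…
After R$2,636,400.00 payment: R$8,329,330.4352… − R$2,636,400.00 = R$5,692,930.4352…
Balance at month 15: R$5,692,930.4352… × (1 + 0.014)^12 = R$6,726,533.9260…
After R$3,834,800.00 payment: R$6,726,533.9260… − R$3,834,800.00 = R$2,891,733.9260…
Balance at month 18: R$2,891,733.9260… × (1 + 0.014)^3 = R$3,014,895.0253…
Penalty: 18 × 2% × R$7,989,070.00 = R$2,876,065.20
Final settlement = outstanding balance + penalty = R$3,014,895.0253… + R$2,876,065.20 = R$5,890,960.23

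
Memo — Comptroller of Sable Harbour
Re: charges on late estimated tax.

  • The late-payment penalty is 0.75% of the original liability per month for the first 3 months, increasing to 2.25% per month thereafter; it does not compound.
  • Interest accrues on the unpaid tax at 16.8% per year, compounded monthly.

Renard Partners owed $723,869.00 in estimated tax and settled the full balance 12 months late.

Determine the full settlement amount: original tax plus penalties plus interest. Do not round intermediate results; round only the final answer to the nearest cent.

$1,018,164.55

Penalty, months 1–3: 3 × 0.75% × $723,869.00 = $16,287.05…
Penalty, months 4–12: 9 × 2.25% × $723,869.00 = $146,583.47…
Interest (16.8%/yr ÷ 12 = 1.4%/month): $723,869.00 × ((1 + 0.014)^12 − 1) = $131,425.0251…
Total = $723,869.00 + $162,870.5250 + $131,425.0251… = $1,018,164.55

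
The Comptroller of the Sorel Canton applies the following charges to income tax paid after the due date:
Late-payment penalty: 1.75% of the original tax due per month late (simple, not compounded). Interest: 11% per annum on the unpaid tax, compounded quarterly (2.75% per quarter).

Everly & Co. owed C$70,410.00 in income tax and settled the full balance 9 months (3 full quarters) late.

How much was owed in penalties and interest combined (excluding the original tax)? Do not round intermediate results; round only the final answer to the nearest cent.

Late-payment penalty: 9 × 1.75% × C$70,410.00 = C$11,089.58…
Interest: C$70,410.00 × ((1 + 0.0275)^3 − 1) = C$70,410.00 × 0.0847895… = C$5,970.0320…
Penalties + interest = C$11,089.5750 + C$5,970.0320… = C$17,059.61

C$17,059.61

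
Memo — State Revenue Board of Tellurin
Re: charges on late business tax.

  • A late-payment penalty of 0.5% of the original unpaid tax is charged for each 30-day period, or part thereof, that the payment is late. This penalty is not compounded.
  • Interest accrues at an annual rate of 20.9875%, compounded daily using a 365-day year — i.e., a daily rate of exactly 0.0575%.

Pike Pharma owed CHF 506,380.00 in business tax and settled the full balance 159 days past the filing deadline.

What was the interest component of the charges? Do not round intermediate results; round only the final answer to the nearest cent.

CHF 48,463.50

Interest: CHF 506,380.00 × ((1 + 0.000575)^159 − 1) = CHF 506,380.00 × 0.09570580… = CHF 48,463.5050…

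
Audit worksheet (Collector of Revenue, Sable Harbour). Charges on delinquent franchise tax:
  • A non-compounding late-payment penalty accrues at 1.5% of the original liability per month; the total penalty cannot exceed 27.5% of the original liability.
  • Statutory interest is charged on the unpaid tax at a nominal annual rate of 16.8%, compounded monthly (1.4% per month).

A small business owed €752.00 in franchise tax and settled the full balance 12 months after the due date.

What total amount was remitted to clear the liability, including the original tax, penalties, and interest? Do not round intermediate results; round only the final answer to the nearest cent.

Penalty: 12 × 1.5% × €752.00 = €135.36 (below the 27.5% cap of €206.80)
Interest: €752.00 × ((1 + 0.014)^12 − 1) = €752.00 × 0.1815591… = €136.5325…
Total = €752.00 + €135.3600 + €136.5325… = €1,023.89

€1,023.89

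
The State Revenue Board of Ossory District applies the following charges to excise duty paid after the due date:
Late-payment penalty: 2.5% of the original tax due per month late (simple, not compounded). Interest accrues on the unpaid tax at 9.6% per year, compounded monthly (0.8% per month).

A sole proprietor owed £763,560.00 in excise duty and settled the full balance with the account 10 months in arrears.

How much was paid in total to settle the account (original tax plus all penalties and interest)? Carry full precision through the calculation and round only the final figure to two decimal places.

£1,017,781.43

Late-payment penalty: 10 × 2.5% × £763,560.00 = £190,890.00
Interest: £763,560.00 × ((1 + 0.008)^10 − 1) = £763,560.00 × 0.0829423… = £63,331.4291…
Total = £763,560.00 + £190,890.0000 + £63,331.4291… = £1,017,781.43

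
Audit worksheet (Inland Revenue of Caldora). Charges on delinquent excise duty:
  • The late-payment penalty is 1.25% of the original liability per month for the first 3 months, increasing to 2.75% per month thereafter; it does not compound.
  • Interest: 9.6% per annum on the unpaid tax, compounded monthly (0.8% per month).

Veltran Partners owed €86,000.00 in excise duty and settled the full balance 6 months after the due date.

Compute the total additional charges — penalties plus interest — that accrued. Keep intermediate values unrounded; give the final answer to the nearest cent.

Penalty, months 1–3: 3 × 1.25% × €86,000.00 = €3,225.00
Penalty, months 4–6: 3 × 2.75% × €86,000.00 = €7,095.00
Interest: €86,000.00 × ((1 + 0.008)^6 − 1) = €86,000.00 × 0.0489703… = €4,211.4459…
Penalties + interest = €10,320.0000 + €4,211.4459… = €14,531.45

€14,531.45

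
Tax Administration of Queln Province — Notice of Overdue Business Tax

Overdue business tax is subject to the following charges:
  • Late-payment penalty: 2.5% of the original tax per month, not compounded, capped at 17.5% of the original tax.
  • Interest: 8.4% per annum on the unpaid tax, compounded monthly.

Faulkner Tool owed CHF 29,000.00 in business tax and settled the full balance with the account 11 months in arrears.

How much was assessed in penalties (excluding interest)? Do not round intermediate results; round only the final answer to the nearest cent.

Penalty (uncapped): 11 × 2.5% × CHF 29,000.00 = CHF 7,975.00; cap = 17.5% × CHF 29,000.00 = CHF 5,075.00 → penalty = CHF 5,075.00

CHF 5,075.00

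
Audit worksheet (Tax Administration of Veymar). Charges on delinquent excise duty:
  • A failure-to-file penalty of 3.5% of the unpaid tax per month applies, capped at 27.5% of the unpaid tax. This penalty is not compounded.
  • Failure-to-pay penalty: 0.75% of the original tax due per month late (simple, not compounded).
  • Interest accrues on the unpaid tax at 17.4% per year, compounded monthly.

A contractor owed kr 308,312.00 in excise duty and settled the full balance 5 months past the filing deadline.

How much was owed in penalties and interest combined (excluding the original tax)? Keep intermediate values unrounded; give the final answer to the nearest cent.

kr 88,526.61

Failure-to-file: 5 × 3.5% × kr 308,312.00 = kr 53,954.60 (under the 27.5% cap)
Failure-to-pay penalty: 5 × 0.75% × kr 308,312.00 = kr 11,561.70
Interest (17.4%/yr ÷ 12 = 1.45%/month): kr 308,312.00 × ((1 + 0.0145)^5 − 1) = kr 23,010.3136…
Penalties + interest = kr 65,516.3000 + kr 23,010.3136… = kr 88,526.61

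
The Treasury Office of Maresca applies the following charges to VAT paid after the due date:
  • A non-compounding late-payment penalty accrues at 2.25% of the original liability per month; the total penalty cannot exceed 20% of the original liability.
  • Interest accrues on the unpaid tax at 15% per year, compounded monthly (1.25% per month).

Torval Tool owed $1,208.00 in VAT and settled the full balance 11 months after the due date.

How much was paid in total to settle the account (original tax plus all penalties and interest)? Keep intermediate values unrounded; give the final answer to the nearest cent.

Penalty (uncapped): 11 × 2.25% × $1,208.00 = $298.98; cap = 20% × $1,208.00 = $241.60 → penalty = $241.60
Interest: $1,208.00 × ((1 + 0.0125)^11 − 1) = $1,208.00 × 0.1464242… = $176.8805…
Total = $1,208.00 + $241.6000 + $176.8805… = $1,626.48

$1,626.48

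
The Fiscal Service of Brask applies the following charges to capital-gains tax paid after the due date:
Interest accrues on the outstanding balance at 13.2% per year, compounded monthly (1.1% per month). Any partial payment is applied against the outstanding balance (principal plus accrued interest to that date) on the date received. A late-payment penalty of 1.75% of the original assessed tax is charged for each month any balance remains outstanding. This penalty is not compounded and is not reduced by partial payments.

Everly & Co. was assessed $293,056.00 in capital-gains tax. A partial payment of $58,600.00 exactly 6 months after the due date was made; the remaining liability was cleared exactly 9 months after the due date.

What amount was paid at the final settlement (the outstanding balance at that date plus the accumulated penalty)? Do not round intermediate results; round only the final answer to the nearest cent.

Balance at month 6: $293,056.0000 × (1 + 0.011)^6 = $312,937.4584…
After $58,600.00 payment: $312,937.4584… − $58,600.00 = $254,337.4584…
Balance at month 9: $254,337.4584… × (1 + 0.011)^3 = $262,823.2576…
Penalty: 9 × 1.75% × $293,056.00 = $46,156.32
Final settlement = outstanding balance + penalty = $262,823.2576… + $46,156.32 = $308,979.58

$308,979.58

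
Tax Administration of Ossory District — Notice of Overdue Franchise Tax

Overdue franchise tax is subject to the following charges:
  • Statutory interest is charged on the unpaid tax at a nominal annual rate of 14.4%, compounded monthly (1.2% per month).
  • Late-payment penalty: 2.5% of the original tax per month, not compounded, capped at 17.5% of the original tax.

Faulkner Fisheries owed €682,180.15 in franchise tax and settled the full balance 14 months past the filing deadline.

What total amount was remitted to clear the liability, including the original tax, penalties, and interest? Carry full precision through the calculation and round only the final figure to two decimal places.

Penalty (uncapped): 14 × 2.5% × €682,180.15 = €238,763.05…; cap = 17.5% × €682,180.15 = €119,381.53… → penalty = €119,381.53…
Interest: €682,180.15 × ((1 + 0.012)^14 − 1) = €682,180.15 × 0.1817543… = €123,989.1456…
Total = €682,180.15 + €119,381.5263… + €123,989.1456… = €925,550.82

€925,550.82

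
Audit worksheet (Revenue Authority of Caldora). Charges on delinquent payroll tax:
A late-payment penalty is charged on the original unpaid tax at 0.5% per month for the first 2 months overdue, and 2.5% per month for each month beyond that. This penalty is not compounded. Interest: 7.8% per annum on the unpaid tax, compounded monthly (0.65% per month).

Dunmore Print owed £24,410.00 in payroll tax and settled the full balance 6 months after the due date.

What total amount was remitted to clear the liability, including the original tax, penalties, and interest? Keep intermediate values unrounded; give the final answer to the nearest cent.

£28,062.69

Penalty, months 1–2: 2 × 0.5% × £24,410.00 = £244.10
Penalty, months 3–6: 4 × 2.5% × £24,410.00 = £2,441.00
Interest: £24,410.00 × ((1 + 0.0065)^6 − 1) = £24,410.00 × 0.0396393… = £967.5946…
Total = £24,410.00 + £2,685.1000 + £967.5946… = £28,062.69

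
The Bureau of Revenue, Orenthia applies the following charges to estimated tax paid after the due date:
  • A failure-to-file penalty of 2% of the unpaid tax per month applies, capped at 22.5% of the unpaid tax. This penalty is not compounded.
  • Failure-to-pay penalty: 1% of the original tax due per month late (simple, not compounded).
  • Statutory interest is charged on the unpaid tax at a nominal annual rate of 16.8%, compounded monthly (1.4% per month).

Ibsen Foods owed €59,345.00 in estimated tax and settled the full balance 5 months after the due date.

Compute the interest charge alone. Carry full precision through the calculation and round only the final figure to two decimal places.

Interest: €59,345.00 × ((1 + 0.014)^5 − 1) = €59,345.00 × 0.0719876… = €4,272.1061…

€4,272.11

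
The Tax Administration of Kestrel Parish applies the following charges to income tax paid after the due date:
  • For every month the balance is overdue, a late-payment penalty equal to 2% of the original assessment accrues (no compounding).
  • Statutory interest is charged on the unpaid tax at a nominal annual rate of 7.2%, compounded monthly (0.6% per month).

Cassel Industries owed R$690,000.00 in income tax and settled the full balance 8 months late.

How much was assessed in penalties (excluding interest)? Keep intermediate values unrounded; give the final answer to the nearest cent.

Late-payment penalty: 8 × 2% × R$690,000.00 = R$110,400.00

R$110,400.00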